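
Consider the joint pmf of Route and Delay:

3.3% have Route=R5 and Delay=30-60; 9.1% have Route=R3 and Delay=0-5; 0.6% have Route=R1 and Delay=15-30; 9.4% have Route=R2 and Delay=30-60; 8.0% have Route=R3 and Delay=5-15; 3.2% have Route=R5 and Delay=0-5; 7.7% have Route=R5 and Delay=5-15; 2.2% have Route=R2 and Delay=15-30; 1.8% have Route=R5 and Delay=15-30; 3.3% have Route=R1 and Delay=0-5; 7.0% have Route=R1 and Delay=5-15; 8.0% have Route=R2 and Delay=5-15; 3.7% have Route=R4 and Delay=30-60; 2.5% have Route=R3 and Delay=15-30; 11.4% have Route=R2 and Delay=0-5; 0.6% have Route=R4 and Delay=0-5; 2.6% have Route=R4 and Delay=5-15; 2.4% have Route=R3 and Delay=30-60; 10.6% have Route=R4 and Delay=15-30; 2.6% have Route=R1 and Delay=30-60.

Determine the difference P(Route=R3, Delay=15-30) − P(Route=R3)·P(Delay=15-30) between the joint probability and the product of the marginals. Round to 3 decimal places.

-0.014

P(Route=R3) = 0.091 + 0.080 + 0.025 + 0.024 = 0.220.
P(Delay=15-30) = 0.006 + 0.022 + 0.025 + 0.106 + 0.018 = 0.177.
P(Route=R3, Delay=15-30) − P(Route=R3)P(Delay=15-30) = 0.025 − 0.220×0.177 = -0.014.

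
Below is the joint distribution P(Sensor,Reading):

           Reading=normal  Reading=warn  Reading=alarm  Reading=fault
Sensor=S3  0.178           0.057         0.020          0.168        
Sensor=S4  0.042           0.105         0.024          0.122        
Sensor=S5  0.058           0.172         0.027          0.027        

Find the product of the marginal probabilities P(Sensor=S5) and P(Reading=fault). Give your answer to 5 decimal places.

0.09003

P(Sensor=S5) = 0.058 + 0.172 + 0.027 + 0.027 = 0.284.
P(Reading=fault) = 0.168 + 0.122 + 0.027 = 0.317.
Product: 0.284 × 0.317 = 0.09003.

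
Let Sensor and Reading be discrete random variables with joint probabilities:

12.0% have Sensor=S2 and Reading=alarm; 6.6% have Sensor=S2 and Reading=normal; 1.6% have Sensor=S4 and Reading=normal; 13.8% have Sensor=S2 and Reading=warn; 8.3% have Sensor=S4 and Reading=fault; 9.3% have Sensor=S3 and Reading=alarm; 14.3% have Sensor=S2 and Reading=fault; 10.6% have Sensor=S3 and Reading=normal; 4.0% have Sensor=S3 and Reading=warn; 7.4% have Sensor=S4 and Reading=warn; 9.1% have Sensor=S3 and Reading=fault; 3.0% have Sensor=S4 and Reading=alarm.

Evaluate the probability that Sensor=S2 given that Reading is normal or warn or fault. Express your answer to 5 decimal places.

0.45839

P(Reading=normal) = 0.066 + 0.106 + 0.016 = 0.188.
P(Reading=warn) = 0.138 + 0.040 + 0.074 = 0.252.
P(Reading=fault) = 0.143 + 0.091 + 0.083 = 0.317.
P(Reading ∈ {normal, warn, fault}) = 0.188 + 0.252 + 0.317 = 0.757; P(Sensor=S2, Reading ∈ {normal, warn, fault}) = 0.066 + 0.138 + 0.143 = 0.347.
P(Sensor=S2 | Reading ∈ {normal, warn, fault}) = 0.347/0.757 = 0.45839.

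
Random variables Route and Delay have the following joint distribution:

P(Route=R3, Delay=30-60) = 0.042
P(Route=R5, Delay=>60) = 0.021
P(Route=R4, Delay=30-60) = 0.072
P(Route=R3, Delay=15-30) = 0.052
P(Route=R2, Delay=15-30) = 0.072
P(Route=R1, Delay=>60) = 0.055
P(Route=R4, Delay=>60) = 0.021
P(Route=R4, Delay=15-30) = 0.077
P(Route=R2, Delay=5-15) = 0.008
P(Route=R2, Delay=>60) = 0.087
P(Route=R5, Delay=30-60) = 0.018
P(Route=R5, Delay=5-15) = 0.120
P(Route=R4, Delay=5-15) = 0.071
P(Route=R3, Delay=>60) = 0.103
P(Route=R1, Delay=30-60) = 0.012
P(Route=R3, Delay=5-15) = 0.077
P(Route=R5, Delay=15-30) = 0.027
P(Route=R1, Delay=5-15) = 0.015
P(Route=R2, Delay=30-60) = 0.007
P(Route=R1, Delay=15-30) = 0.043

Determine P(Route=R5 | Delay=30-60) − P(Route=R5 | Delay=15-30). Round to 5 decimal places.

P(Delay=30-60) = 0.012 + 0.007 + 0.042 + 0.072 + 0.018 = 0.151; P(Route=R5 | Delay=30-60) = 0.018/0.151 = 0.119205.
P(Delay=15-30) = 0.043 + 0.072 + 0.052 + 0.077 + 0.027 = 0.271; P(Route=R5 | Delay=15-30) = 0.027/0.271 = 0.099631.
Difference = 0.01957.

0.01957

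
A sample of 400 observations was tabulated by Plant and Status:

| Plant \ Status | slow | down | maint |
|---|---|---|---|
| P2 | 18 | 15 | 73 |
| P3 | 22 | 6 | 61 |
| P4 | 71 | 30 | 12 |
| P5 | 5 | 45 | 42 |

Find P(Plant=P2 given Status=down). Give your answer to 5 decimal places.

Total with Status=down: 15 + 6 + 30 + 45 = 96.
P(Plant=P2 | Status=down) = 15/96 = 0.15625.

0.15625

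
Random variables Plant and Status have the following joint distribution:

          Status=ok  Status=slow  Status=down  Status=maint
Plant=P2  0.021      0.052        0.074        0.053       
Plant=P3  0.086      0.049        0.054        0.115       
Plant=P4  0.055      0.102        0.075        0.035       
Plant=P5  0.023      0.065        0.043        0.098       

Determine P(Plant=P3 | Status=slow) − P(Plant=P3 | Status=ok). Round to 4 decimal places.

P(Status=slow) = 0.052 + 0.049 + 0.102 + 0.065 = 0.268; P(Plant=P3 | Status=slow) = 0.049/0.268 = 0.18284.
P(Status=ok) = 0.021 + 0.086 + 0.055 + 0.023 = 0.185; P(Plant=P3 | Status=ok) = 0.086/0.185 = 0.46486.
Difference = -0.2820.

-0.2820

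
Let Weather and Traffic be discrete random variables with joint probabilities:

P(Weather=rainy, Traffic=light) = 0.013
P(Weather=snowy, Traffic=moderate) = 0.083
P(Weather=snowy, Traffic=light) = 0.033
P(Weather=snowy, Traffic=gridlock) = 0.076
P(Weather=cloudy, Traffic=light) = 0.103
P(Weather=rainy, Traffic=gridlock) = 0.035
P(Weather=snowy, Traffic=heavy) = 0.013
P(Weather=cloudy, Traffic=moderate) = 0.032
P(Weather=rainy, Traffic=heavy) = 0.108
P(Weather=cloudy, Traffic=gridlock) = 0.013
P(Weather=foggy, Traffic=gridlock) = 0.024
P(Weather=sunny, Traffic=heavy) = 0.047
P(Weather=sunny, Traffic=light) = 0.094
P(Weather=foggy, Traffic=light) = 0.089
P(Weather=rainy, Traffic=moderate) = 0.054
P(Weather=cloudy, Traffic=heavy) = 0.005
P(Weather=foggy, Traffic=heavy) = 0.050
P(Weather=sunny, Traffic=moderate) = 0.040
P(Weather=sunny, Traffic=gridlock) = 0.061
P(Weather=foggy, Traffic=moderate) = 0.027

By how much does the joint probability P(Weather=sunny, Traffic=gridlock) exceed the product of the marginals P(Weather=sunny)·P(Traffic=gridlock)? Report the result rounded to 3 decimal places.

P(Weather=sunny) = 0.094 + 0.040 + 0.047 + 0.061 = 0.242.
P(Traffic=gridlock) = 0.061 + 0.013 + 0.035 + 0.076 + 0.024 = 0.209.
P(Weather=sunny, Traffic=gridlock) − P(Weather=sunny)P(Traffic=gridlock) = 0.061 − 0.242×0.209 = 0.010.

0.010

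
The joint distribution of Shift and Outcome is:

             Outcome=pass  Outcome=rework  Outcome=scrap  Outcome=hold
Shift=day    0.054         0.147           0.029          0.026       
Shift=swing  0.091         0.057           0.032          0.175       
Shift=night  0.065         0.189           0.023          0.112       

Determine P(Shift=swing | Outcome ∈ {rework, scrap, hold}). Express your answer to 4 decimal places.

P(Outcome=rework) = 0.147 + 0.057 + 0.189 = 0.393.
P(Outcome=scrap) = 0.029 + 0.032 + 0.023 = 0.084.
P(Outcome=hold) = 0.026 + 0.175 + 0.112 = 0.313.
P(Outcome ∈ {rework, scrap, hold}) = 0.393 + 0.084 + 0.313 = 0.790; P(Shift=swing, Outcome ∈ {rework, scrap, hold}) = 0.057 + 0.032 + 0.175 = 0.264.
P(Shift=swing | Outcome ∈ {rework, scrap, hold}) = 0.264/0.790 = 0.3342.

0.3342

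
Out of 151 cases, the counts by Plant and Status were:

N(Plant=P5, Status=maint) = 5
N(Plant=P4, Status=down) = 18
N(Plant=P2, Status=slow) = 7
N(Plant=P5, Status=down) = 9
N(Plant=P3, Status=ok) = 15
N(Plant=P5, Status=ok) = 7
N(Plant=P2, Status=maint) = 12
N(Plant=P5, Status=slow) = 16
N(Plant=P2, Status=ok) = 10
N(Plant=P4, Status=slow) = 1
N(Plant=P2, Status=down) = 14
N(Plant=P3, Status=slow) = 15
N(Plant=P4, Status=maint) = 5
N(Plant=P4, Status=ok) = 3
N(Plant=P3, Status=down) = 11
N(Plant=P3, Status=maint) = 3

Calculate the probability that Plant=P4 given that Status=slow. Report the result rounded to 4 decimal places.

0.0256

Total with Status=slow: 7 + 15 + 1 + 16 = 39.
P(Plant=P4 | Status=slow) = 1/39 = 0.0256.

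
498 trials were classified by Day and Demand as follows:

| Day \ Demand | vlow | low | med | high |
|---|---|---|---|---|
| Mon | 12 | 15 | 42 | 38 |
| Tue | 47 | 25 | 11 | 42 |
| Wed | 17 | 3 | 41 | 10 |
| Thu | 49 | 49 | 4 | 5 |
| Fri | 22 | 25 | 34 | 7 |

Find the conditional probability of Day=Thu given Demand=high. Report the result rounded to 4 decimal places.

Total with Demand=high: 38 + 42 + 10 + 5 + 7 = 102.
P(Day=Thu | Demand=high) = 5/102 = 0.0490.

0.0490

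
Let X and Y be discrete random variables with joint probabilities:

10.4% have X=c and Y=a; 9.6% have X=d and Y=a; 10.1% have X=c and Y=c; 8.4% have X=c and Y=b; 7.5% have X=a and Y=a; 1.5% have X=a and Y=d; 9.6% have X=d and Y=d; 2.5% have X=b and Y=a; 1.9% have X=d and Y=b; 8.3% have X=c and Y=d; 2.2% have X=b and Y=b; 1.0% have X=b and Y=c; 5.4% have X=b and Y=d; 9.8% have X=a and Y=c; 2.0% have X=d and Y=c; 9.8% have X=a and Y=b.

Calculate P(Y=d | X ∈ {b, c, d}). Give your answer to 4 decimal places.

0.3263

P(X=b) = 0.025 + 0.022 + 0.010 + 0.054 = 0.111.
P(X=c) = 0.104 + 0.084 + 0.101 + 0.083 = 0.372.
P(X=d) = 0.096 + 0.019 + 0.020 + 0.096 = 0.231.
P(X ∈ {b, c, d}) = 0.111 + 0.372 + 0.231 = 0.714; P(Y=d, X ∈ {b, c, d}) = 0.054 + 0.083 + 0.096 = 0.233.
P(Y=d | X ∈ {b, c, d}) = 0.233/0.714 = 0.3263.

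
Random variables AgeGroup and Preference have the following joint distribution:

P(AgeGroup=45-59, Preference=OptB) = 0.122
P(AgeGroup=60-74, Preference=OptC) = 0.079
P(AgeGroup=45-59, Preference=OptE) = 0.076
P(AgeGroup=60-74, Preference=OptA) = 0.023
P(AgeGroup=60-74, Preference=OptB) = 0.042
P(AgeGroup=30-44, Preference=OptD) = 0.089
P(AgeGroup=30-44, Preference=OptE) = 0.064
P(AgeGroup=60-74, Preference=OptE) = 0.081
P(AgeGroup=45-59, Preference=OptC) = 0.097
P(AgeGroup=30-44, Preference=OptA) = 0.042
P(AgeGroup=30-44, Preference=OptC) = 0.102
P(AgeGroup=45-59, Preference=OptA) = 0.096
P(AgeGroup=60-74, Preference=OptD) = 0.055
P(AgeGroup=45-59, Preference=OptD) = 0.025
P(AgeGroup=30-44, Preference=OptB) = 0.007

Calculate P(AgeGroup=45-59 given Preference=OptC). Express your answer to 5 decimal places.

P(Preference=OptC) = 0.102 + 0.097 + 0.079 = 0.278.
P(AgeGroup=45-59 | Preference=OptC) = 0.097/0.278 = 0.34892.

0.34892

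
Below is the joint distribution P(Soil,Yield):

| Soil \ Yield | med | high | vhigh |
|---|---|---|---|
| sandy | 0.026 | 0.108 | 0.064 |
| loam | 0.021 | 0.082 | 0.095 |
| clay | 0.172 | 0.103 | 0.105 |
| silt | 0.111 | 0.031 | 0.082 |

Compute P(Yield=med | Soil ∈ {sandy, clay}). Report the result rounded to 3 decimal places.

P(Soil=sandy) = 0.026 + 0.108 + 0.064 = 0.198.
P(Soil=clay) = 0.172 + 0.103 + 0.105 = 0.380.
P(Soil ∈ {sandy, clay}) = 0.198 + 0.380 = 0.578; P(Yield=med, Soil ∈ {sandy, clay}) = 0.026 + 0.172 = 0.198.
P(Yield=med | Soil ∈ {sandy, clay}) = 0.198/0.578 = 0.343.

0.343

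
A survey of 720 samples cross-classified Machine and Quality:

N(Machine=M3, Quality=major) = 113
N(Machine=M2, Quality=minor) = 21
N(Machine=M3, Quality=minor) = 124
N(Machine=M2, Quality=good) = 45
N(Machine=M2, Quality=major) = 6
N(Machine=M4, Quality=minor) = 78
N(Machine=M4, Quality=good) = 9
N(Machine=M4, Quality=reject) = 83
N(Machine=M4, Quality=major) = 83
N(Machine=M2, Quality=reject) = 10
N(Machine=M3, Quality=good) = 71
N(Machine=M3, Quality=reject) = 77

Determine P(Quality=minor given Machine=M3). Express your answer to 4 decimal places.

0.3221

Total with Machine=M3: 71 + 124 + 113 + 77 = 385.
P(Quality=minor | Machine=M3) = 124/385 = 0.3221.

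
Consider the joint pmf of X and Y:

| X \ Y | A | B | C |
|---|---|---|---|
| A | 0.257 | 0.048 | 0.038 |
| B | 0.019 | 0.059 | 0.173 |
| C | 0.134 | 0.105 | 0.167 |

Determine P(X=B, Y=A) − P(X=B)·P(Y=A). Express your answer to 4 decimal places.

P(X=B) = 0.019 + 0.059 + 0.173 = 0.251.
P(Y=A) = 0.257 + 0.019 + 0.134 = 0.410.
P(X=B, Y=A) − P(X=B)P(Y=A) = 0.019 − 0.251×0.410 = -0.0839.

-0.0839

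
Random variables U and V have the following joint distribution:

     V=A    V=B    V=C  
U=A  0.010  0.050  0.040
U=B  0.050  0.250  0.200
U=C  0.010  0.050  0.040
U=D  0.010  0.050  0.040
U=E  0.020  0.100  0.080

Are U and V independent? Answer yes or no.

Every cell satisfies P(U,V) = P(U)·P(V). For instance P(U=D) = 0.100, P(V=A) = 0.100, and 0.100×0.100 = 0.010 matches the joint entry. So U and V are independent.

yes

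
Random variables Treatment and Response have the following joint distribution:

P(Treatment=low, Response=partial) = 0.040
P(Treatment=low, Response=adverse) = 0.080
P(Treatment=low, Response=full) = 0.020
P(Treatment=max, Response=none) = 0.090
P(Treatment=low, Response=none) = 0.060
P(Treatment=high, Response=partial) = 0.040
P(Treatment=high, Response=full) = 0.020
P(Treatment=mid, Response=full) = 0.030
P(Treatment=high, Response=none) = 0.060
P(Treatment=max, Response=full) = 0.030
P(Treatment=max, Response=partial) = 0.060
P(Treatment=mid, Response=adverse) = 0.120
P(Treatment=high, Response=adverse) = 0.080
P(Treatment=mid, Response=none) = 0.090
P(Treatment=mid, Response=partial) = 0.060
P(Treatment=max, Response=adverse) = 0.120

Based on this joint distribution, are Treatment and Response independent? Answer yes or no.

Every cell satisfies P(Treatment,Response) = P(Treatment)·P(Response). For instance P(Treatment=high) = 0.200, P(Response=none) = 0.300, and 0.200×0.300 = 0.060 matches the joint entry. So Treatment and Response are independent.

yes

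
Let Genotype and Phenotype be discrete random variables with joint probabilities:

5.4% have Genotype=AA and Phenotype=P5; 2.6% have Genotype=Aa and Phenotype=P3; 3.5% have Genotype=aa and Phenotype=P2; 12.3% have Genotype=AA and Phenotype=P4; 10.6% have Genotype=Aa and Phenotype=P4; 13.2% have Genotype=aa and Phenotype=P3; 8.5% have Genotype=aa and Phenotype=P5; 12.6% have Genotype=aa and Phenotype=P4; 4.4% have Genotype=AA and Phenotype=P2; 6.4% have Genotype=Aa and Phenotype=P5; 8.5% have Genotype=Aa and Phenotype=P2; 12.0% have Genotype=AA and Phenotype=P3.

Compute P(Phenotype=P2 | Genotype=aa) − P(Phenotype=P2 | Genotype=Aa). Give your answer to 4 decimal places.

-0.2099

P(Genotype=aa) = 0.035 + 0.132 + 0.126 + 0.085 = 0.378; P(Phenotype=P2 | Genotype=aa) = 0.035/0.378 = 0.09259.
P(Genotype=Aa) = 0.085 + 0.026 + 0.106 + 0.064 = 0.281; P(Phenotype=P2 | Genotype=Aa) = 0.085/0.281 = 0.30249.
Difference = -0.2099.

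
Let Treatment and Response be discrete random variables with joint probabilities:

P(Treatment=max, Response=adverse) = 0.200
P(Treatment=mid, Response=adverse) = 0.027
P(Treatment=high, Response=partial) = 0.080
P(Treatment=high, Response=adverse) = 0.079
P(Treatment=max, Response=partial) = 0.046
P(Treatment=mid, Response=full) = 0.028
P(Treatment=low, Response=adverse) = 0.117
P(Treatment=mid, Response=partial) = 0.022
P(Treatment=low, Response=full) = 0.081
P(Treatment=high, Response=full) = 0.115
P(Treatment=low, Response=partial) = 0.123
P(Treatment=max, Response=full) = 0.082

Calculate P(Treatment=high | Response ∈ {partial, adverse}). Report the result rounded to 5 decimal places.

P(Response=partial) = 0.123 + 0.022 + 0.080 + 0.046 = 0.271.
P(Response=adverse) = 0.117 + 0.027 + 0.079 + 0.200 = 0.423.
P(Response ∈ {partial, adverse}) = 0.271 + 0.423 = 0.694; P(Treatment=high, Response ∈ {partial, adverse}) = 0.080 + 0.079 = 0.159.
P(Treatment=high | Response ∈ {partial, adverse}) = 0.159/0.694 = 0.22911.

0.22911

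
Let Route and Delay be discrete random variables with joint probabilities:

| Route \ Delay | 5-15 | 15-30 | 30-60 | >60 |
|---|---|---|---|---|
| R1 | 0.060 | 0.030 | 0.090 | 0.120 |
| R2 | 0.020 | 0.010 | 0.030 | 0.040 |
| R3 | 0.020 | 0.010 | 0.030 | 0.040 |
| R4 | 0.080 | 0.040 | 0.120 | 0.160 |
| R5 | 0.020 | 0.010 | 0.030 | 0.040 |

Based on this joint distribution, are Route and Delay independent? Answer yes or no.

Every cell satisfies P(Route,Delay) = P(Route)·P(Delay). For instance P(Route=R2) = 0.100, P(Delay=>60) = 0.400, and 0.100×0.400 = 0.040 matches the joint entry. So Route and Delay are independent.

yes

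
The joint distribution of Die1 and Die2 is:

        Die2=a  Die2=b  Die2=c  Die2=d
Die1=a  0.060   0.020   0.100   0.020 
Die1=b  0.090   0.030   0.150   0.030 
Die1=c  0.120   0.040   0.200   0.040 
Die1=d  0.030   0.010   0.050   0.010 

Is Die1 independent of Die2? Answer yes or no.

Every cell satisfies P(Die1,Die2) = P(Die1)·P(Die2). For instance P(Die1=d) = 0.100, P(Die2=c) = 0.500, and 0.100×0.500 = 0.050 matches the joint entry. So Die1 and Die2 are independent.

yes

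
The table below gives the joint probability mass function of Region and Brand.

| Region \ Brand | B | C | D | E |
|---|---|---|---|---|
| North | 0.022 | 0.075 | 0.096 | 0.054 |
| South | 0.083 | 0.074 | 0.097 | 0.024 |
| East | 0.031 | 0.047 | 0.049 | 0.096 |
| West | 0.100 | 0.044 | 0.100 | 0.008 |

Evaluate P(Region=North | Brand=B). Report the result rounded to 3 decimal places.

0.093

P(Brand=B) = 0.022 + 0.083 + 0.031 + 0.100 = 0.236.
P(Region=North | Brand=B) = 0.022/0.236 = 0.093.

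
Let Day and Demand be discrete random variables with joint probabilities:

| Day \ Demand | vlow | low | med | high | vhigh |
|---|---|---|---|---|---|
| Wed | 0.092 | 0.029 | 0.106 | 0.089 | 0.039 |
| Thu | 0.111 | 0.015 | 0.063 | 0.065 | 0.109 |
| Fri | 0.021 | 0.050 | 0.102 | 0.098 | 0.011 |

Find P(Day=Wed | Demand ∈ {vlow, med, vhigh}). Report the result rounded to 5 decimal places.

0.36239

P(Demand=vlow) = 0.092 + 0.111 + 0.021 = 0.224.
P(Demand=med) = 0.106 + 0.063 + 0.102 = 0.271.
P(Demand=vhigh) = 0.039 + 0.109 + 0.011 = 0.159.
P(Demand ∈ {vlow, med, vhigh}) = 0.224 + 0.271 + 0.159 = 0.654; P(Day=Wed, Demand ∈ {vlow, med, vhigh}) = 0.092 + 0.106 + 0.039 = 0.237.
P(Day=Wed | Demand ∈ {vlow, med, vhigh}) = 0.237/0.654 = 0.36239.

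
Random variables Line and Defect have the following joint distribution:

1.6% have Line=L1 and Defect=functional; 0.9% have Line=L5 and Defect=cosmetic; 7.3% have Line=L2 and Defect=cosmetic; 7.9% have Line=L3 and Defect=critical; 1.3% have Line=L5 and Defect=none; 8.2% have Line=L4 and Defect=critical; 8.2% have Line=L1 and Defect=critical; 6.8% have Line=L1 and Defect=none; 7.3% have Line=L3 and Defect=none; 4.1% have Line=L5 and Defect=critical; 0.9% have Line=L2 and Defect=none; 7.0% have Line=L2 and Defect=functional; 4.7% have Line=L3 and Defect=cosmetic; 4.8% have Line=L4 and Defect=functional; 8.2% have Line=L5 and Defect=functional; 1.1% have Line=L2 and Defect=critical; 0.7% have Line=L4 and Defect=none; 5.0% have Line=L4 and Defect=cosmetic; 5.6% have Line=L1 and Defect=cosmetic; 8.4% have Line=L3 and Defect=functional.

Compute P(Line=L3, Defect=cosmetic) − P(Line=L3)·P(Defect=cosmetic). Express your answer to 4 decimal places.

-0.0195

P(Line=L3) = 0.073 + 0.047 + 0.084 + 0.079 = 0.283.
P(Defect=cosmetic) = 0.056 + 0.073 + 0.047 + 0.050 + 0.009 = 0.235.
P(Line=L3, Defect=cosmetic) − P(Line=L3)P(Defect=cosmetic) = 0.047 − 0.283×0.235 = -0.0195.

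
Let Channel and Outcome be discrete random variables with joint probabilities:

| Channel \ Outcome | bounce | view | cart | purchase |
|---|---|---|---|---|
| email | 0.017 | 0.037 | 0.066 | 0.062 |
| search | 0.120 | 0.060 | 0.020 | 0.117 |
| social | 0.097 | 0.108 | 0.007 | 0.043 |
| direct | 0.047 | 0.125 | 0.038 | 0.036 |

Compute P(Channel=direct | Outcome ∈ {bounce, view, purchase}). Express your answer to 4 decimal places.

0.2394

P(Outcome=bounce) = 0.017 + 0.120 + 0.097 + 0.047 = 0.281.
P(Outcome=view) = 0.037 + 0.060 + 0.108 + 0.125 = 0.330.
P(Outcome=purchase) = 0.062 + 0.117 + 0.043 + 0.036 = 0.258.
P(Outcome ∈ {bounce, view, purchase}) = 0.281 + 0.330 + 0.258 = 0.869; P(Channel=direct, Outcome ∈ {bounce, view, purchase}) = 0.047 + 0.125 + 0.036 = 0.208.
P(Channel=direct | Outcome ∈ {bounce, view, purchase}) = 0.208/0.869 = 0.2394.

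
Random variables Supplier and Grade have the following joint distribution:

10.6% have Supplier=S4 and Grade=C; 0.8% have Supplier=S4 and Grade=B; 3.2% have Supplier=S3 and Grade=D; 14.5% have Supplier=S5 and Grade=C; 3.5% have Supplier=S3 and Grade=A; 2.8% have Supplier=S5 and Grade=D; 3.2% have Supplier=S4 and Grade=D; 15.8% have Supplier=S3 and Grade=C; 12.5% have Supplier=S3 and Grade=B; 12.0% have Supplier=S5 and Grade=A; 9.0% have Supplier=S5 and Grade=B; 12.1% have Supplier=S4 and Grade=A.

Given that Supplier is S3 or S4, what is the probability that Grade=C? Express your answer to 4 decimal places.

0.4279

P(Supplier=S3) = 0.035 + 0.125 + 0.158 + 0.032 = 0.350.
P(Supplier=S4) = 0.121 + 0.008 + 0.106 + 0.032 = 0.267.
P(Supplier ∈ {S3, S4}) = 0.350 + 0.267 = 0.617; P(Grade=C, Supplier ∈ {S3, S4}) = 0.158 + 0.106 = 0.264.
P(Grade=C | Supplier ∈ {S3, S4}) = 0.264/0.617 = 0.4279.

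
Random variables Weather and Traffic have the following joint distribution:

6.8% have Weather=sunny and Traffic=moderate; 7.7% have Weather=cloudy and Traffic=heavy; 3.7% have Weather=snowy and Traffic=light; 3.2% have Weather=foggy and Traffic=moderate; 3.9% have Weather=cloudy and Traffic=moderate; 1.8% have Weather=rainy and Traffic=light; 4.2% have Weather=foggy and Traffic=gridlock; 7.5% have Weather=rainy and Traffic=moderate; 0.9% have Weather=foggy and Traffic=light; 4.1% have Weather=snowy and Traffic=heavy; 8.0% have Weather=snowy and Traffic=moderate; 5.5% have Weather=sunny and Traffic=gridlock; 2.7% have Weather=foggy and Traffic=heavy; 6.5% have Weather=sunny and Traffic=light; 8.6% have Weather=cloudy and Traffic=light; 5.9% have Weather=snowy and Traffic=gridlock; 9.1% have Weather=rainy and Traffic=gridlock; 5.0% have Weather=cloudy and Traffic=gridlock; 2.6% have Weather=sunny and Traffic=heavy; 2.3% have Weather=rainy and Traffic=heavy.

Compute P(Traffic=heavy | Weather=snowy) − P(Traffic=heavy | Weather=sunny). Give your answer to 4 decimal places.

P(Weather=snowy) = 0.037 + 0.080 + 0.041 + 0.059 = 0.217; P(Traffic=heavy | Weather=snowy) = 0.041/0.217 = 0.18894.
P(Weather=sunny) = 0.065 + 0.068 + 0.026 + 0.055 = 0.214; P(Traffic=heavy | Weather=sunny) = 0.026/0.214 = 0.12150.
Difference = 0.0674.

0.0674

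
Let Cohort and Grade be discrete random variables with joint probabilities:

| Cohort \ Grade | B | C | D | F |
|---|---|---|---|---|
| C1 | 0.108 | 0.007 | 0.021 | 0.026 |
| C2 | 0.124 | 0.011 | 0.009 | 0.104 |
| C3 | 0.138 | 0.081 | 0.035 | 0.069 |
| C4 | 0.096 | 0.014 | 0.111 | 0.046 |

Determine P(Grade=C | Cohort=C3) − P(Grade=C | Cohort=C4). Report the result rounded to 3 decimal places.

P(Cohort=C3) = 0.138 + 0.081 + 0.035 + 0.069 = 0.323; P(Grade=C | Cohort=C3) = 0.081/0.323 = 0.2508.
P(Cohort=C4) = 0.096 + 0.014 + 0.111 + 0.046 = 0.267; P(Grade=C | Cohort=C4) = 0.014/0.267 = 0.0524.
Difference = 0.198.

0.198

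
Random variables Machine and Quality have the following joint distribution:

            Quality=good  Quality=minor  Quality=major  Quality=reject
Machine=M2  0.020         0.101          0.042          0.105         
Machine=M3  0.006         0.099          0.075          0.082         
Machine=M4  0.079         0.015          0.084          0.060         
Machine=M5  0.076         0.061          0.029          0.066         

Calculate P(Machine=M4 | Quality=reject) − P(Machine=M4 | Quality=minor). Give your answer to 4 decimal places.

P(Quality=reject) = 0.105 + 0.082 + 0.060 + 0.066 = 0.313; P(Machine=M4 | Quality=reject) = 0.060/0.313 = 0.19169.
P(Quality=minor) = 0.101 + 0.099 + 0.015 + 0.061 = 0.276; P(Machine=M4 | Quality=minor) = 0.015/0.276 = 0.05435.
Difference = 0.1373.

0.1373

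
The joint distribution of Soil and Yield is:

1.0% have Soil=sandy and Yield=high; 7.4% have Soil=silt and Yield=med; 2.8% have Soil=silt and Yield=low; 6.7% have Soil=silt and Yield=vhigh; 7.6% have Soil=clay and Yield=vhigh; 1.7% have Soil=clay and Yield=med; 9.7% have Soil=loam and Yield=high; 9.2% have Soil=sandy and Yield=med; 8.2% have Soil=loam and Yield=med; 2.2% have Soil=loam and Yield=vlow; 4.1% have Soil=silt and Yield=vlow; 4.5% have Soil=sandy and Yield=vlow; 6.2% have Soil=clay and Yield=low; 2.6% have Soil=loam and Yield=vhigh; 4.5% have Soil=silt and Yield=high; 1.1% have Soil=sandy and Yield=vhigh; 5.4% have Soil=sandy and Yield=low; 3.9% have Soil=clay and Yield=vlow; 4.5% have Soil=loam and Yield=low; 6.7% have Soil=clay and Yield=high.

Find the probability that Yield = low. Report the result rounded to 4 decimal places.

0.1890

P(Yield=low) = 0.054 + 0.045 + 0.062 + 0.028 = 0.189.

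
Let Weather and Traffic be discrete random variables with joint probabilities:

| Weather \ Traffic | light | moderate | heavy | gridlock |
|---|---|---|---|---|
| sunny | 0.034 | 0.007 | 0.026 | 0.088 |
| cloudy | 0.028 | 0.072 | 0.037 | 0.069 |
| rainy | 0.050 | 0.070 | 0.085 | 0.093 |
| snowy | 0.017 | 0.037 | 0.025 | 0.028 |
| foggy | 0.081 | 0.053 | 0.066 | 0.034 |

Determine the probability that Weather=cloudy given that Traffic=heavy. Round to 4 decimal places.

0.1548

P(Traffic=heavy) = 0.026 + 0.037 + 0.085 + 0.025 + 0.066 = 0.239.
P(Weather=cloudy | Traffic=heavy) = 0.037/0.239 = 0.1548.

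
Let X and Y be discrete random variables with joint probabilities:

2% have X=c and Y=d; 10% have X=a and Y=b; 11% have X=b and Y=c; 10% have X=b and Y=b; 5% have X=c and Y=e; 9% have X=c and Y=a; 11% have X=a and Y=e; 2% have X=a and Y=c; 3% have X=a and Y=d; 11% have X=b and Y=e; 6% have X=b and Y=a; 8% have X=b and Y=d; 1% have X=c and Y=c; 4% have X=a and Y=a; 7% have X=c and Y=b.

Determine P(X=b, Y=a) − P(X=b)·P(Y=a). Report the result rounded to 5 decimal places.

P(X=b) = 0.06 + 0.10 + 0.11 + 0.08 + 0.11 = 0.46.
P(Y=a) = 0.04 + 0.06 + 0.09 = 0.19.
P(X=b, Y=a) − P(X=b)P(Y=a) = 0.06 − 0.46×0.19 = -0.02740.

-0.02740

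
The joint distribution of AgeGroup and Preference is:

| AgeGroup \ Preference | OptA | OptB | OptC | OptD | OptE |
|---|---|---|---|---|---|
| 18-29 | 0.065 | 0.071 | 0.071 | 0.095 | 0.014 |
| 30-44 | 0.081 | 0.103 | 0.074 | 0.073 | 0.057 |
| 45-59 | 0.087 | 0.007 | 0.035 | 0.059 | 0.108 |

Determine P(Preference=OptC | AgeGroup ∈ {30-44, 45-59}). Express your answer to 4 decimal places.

0.1594

P(AgeGroup=30-44) = 0.081 + 0.103 + 0.074 + 0.073 + 0.057 = 0.388.
P(AgeGroup=45-59) = 0.087 + 0.007 + 0.035 + 0.059 + 0.108 = 0.296.
P(AgeGroup ∈ {30-44, 45-59}) = 0.388 + 0.296 = 0.684; P(Preference=OptC, AgeGroup ∈ {30-44, 45-59}) = 0.074 + 0.035 = 0.109.
P(Preference=OptC | AgeGroup ∈ {30-44, 45-59}) = 0.109/0.684 = 0.1594.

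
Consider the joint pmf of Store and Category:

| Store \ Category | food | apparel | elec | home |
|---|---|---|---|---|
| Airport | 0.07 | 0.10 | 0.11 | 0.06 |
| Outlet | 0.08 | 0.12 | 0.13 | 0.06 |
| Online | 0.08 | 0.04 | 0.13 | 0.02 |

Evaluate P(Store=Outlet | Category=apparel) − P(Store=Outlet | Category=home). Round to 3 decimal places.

P(Category=apparel) = 0.10 + 0.12 + 0.04 = 0.26; P(Store=Outlet | Category=apparel) = 0.12/0.26 = 0.4615.
P(Category=home) = 0.06 + 0.06 + 0.02 = 0.14; P(Store=Outlet | Category=home) = 0.06/0.14 = 0.4286.
Difference = 0.033.

0.033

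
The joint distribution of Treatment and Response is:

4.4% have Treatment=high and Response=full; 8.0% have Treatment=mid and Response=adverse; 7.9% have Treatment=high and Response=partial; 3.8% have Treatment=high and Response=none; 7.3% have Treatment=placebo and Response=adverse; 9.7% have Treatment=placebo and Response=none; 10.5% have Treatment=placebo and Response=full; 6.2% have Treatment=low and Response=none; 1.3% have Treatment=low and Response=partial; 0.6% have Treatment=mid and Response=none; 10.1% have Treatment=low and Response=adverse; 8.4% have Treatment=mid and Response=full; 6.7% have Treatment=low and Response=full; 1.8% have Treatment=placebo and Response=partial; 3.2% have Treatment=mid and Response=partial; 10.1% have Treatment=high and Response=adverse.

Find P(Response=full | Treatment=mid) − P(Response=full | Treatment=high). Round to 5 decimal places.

0.24790

P(Treatment=mid) = 0.006 + 0.032 + 0.084 + 0.080 = 0.202; P(Response=full | Treatment=mid) = 0.084/0.202 = 0.415842.
P(Treatment=high) = 0.038 + 0.079 + 0.044 + 0.101 = 0.262; P(Response=full | Treatment=high) = 0.044/0.262 = 0.167939.
Difference = 0.24790.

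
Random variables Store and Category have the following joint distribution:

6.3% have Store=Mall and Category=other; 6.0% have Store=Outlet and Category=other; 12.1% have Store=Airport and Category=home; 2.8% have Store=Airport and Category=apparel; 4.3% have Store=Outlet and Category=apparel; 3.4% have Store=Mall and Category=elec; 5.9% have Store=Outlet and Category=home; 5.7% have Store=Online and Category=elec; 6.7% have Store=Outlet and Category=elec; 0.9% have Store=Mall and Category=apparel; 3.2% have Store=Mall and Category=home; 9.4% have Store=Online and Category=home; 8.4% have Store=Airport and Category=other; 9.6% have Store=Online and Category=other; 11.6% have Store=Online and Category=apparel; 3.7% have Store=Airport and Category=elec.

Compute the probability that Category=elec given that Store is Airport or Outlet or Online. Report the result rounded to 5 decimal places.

0.18677

P(Store=Airport) = 0.028 + 0.037 + 0.121 + 0.084 = 0.270.
P(Store=Outlet) = 0.043 + 0.067 + 0.059 + 0.060 = 0.229.
P(Store=Online) = 0.116 + 0.057 + 0.094 + 0.096 = 0.363.
P(Store ∈ {Airport, Outlet, Online}) = 0.270 + 0.229 + 0.363 = 0.862; P(Category=elec, Store ∈ {Airport, Outlet, Online}) = 0.037 + 0.067 + 0.057 = 0.161.
P(Category=elec | Store ∈ {Airport, Outlet, Online}) = 0.161/0.862 = 0.18677.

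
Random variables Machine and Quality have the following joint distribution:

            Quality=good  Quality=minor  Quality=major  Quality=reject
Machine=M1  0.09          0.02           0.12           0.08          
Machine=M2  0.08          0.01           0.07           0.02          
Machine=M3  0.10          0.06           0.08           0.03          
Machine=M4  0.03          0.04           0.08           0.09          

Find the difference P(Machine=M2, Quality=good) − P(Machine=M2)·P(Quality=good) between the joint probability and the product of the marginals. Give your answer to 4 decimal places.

0.0260

P(Machine=M2) = 0.08 + 0.01 + 0.07 + 0.02 = 0.18.
P(Quality=good) = 0.09 + 0.08 + 0.10 + 0.03 = 0.30.
P(Machine=M2, Quality=good) − P(Machine=M2)P(Quality=good) = 0.08 − 0.18×0.30 = 0.0260.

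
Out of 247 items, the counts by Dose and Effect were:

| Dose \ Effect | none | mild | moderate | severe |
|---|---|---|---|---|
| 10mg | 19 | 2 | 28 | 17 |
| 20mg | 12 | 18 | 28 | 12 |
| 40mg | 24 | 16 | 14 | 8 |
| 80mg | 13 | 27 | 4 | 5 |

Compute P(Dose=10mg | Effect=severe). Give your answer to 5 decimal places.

Total with Effect=severe: 17 + 12 + 8 + 5 = 42.
P(Dose=10mg | Effect=severe) = 17/42 = 0.40476.

0.40476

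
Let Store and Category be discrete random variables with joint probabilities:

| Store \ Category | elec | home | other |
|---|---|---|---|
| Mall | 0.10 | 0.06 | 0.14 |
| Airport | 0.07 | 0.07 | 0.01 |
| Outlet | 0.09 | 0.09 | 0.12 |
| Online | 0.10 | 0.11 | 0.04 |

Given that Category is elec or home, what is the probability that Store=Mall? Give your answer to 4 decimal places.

0.2319

P(Category=elec) = 0.10 + 0.07 + 0.09 + 0.10 = 0.36.
P(Category=home) = 0.06 + 0.07 + 0.09 + 0.11 = 0.33.
P(Category ∈ {elec, home}) = 0.36 + 0.33 = 0.69; P(Store=Mall, Category ∈ {elec, home}) = 0.10 + 0.06 = 0.16.
P(Store=Mall | Category ∈ {elec, home}) = 0.16/0.69 = 0.2319.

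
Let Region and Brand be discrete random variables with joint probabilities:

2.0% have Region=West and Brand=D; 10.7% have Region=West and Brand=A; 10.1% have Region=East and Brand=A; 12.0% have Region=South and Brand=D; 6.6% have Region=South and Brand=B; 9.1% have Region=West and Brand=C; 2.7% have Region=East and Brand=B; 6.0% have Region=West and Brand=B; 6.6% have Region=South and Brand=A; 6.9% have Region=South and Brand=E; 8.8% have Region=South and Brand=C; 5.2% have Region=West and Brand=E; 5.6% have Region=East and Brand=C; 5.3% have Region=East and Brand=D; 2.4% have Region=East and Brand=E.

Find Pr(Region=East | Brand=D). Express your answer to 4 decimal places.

P(Brand=D) = 0.120 + 0.053 + 0.020 = 0.193.
P(Region=East | Brand=D) = 0.053/0.193 = 0.2746.

0.2746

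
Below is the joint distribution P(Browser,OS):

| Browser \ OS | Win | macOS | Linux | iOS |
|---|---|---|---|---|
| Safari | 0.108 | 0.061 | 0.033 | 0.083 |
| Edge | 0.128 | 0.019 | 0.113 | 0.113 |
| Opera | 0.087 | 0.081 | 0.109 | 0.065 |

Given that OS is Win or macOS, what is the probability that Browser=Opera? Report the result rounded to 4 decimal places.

0.3471

P(OS=Win) = 0.108 + 0.128 + 0.087 = 0.323.
P(OS=macOS) = 0.061 + 0.019 + 0.081 = 0.161.
P(OS ∈ {Win, macOS}) = 0.323 + 0.161 = 0.484; P(Browser=Opera, OS ∈ {Win, macOS}) = 0.087 + 0.081 = 0.168.
P(Browser=Opera | OS ∈ {Win, macOS}) = 0.168/0.484 = 0.3471.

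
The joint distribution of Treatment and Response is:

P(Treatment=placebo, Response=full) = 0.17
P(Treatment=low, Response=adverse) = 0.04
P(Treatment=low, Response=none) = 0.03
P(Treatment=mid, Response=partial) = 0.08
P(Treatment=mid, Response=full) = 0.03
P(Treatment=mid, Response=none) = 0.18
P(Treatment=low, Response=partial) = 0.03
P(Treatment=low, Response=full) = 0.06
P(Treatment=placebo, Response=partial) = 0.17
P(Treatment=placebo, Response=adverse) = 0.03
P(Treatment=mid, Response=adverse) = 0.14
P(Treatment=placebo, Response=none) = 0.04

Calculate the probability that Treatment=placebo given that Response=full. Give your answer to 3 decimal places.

P(Response=full) = 0.17 + 0.06 + 0.03 = 0.26.
P(Treatment=placebo | Response=full) = 0.17/0.26 = 0.654.

0.654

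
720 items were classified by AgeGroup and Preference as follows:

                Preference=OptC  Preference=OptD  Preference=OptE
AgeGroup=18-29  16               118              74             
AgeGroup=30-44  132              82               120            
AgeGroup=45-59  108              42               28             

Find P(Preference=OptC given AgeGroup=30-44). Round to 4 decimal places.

0.3952

Total with AgeGroup=30-44: 132 + 82 + 120 = 334.
P(Preference=OptC | AgeGroup=30-44) = 132/334 = 0.3952.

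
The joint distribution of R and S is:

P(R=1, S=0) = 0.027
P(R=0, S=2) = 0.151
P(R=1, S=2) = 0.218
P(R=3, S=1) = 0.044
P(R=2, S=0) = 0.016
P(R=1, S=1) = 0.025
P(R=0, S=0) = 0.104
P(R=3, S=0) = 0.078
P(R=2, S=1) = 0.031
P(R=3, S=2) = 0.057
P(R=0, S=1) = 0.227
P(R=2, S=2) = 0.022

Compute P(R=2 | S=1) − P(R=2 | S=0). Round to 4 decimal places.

0.0237

P(S=1) = 0.227 + 0.025 + 0.031 + 0.044 = 0.327; P(R=2 | S=1) = 0.031/0.327 = 0.09480.
P(S=0) = 0.104 + 0.027 + 0.016 + 0.078 = 0.225; P(R=2 | S=0) = 0.016/0.225 = 0.07111.
Difference = 0.0237.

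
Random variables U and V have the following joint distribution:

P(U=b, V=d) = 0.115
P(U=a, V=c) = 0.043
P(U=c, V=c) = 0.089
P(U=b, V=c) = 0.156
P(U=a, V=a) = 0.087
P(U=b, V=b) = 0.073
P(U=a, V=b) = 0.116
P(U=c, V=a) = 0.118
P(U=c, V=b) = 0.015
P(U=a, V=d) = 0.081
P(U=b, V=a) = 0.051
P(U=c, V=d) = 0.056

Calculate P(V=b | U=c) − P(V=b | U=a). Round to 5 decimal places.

-0.30078

P(U=c) = 0.118 + 0.015 + 0.089 + 0.056 = 0.278; P(V=b | U=c) = 0.015/0.278 = 0.053957.
P(U=a) = 0.087 + 0.116 + 0.043 + 0.081 = 0.327; P(V=b | U=a) = 0.116/0.327 = 0.354740.
Difference = -0.30078.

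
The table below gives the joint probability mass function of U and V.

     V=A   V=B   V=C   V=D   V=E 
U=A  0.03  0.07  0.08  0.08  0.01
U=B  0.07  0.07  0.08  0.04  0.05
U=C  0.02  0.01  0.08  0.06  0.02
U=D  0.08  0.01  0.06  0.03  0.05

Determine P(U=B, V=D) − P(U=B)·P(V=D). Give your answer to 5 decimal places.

P(U=B) = 0.07 + 0.07 + 0.08 + 0.04 + 0.05 = 0.31.
P(V=D) = 0.08 + 0.04 + 0.06 + 0.03 = 0.21.
P(U=B, V=D) − P(U=B)P(V=D) = 0.04 − 0.31×0.21 = -0.02510.

-0.02510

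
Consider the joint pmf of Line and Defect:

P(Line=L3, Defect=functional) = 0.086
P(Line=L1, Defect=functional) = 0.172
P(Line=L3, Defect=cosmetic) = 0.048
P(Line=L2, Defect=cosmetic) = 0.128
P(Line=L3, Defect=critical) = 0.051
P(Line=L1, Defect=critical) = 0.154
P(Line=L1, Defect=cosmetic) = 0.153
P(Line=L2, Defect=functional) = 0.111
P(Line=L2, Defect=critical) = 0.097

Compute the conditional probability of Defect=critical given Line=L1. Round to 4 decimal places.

P(Line=L1) = 0.153 + 0.172 + 0.154 = 0.479.
P(Defect=critical | Line=L1) = 0.154/0.479 = 0.3215.

0.3215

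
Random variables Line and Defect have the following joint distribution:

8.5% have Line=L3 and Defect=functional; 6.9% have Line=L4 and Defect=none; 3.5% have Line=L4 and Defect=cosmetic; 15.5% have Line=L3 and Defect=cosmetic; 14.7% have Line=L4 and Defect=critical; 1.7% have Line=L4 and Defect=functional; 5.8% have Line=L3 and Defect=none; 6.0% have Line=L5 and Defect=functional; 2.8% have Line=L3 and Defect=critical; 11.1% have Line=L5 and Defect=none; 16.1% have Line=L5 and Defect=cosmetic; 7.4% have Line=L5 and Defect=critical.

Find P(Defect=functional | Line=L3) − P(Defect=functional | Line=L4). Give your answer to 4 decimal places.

0.1973

P(Line=L3) = 0.058 + 0.155 + 0.085 + 0.028 = 0.326; P(Defect=functional | Line=L3) = 0.085/0.326 = 0.26074.
P(Line=L4) = 0.069 + 0.035 + 0.017 + 0.147 = 0.268; P(Defect=functional | Line=L4) = 0.017/0.268 = 0.06343.
Difference = 0.1973.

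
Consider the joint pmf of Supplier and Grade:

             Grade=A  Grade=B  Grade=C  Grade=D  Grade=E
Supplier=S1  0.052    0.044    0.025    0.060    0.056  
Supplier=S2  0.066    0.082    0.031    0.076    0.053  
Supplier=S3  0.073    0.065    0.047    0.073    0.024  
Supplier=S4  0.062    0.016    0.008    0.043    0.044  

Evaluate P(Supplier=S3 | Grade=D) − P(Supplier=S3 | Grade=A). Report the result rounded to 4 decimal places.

P(Grade=D) = 0.060 + 0.076 + 0.073 + 0.043 = 0.252; P(Supplier=S3 | Grade=D) = 0.073/0.252 = 0.28968.
P(Grade=A) = 0.052 + 0.066 + 0.073 + 0.062 = 0.253; P(Supplier=S3 | Grade=A) = 0.073/0.253 = 0.28854.
Difference = 0.0011.

0.0011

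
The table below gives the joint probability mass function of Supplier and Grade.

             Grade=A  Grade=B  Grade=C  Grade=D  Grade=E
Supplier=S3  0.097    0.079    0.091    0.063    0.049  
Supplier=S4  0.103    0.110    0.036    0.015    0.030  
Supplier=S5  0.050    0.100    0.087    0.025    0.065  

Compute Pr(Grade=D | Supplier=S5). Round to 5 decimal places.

P(Supplier=S5) = 0.050 + 0.100 + 0.087 + 0.025 + 0.065 = 0.327.
P(Grade=D | Supplier=S5) = 0.025/0.327 = 0.07645.

0.07645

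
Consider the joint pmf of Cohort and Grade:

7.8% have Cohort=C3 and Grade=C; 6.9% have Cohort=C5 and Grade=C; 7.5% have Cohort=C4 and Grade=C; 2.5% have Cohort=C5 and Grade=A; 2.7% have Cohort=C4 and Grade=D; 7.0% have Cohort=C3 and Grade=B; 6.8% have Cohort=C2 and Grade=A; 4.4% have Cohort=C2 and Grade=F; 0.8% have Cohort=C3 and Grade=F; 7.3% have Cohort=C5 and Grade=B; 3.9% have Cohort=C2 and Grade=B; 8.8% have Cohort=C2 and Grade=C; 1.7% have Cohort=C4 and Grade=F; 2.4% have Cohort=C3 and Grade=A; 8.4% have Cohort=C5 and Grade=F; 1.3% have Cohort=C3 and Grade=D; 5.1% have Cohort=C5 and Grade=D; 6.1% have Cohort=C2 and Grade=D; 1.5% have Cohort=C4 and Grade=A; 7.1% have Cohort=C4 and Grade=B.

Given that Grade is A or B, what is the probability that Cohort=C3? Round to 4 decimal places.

P(Grade=A) = 0.068 + 0.024 + 0.015 + 0.025 = 0.132.
P(Grade=B) = 0.039 + 0.070 + 0.071 + 0.073 = 0.253.
P(Grade ∈ {A, B}) = 0.132 + 0.253 = 0.385; P(Cohort=C3, Grade ∈ {A, B}) = 0.024 + 0.070 = 0.094.
P(Cohort=C3 | Grade ∈ {A, B}) = 0.094/0.385 = 0.2442.

0.2442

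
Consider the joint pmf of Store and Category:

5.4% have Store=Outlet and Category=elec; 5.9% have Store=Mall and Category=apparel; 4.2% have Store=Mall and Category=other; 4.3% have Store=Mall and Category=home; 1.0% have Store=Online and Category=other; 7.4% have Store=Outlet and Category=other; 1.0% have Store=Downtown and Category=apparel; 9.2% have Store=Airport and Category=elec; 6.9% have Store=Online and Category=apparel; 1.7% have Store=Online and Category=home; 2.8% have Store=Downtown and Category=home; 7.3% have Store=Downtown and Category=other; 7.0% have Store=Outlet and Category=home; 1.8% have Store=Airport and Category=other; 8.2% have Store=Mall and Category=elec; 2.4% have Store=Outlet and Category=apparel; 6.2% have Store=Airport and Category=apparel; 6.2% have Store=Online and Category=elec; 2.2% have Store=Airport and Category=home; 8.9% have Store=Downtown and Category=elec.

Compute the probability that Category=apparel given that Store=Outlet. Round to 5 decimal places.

P(Store=Outlet) = 0.024 + 0.054 + 0.070 + 0.074 = 0.222.
P(Category=apparel | Store=Outlet) = 0.024/0.222 = 0.10811.

0.10811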